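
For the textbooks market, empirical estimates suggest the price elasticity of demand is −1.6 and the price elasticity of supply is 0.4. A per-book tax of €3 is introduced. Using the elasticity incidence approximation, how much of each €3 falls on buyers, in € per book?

Buyers bear ≈ €0.6 per book.

Incidence ratio: buyers' share ≈ εs / (εs + |εd|) = 0.4 / (0.4 + 1.6) = 0.2.
So buyers bear ≈ 0.2 × €3 = €0.6; producers bear €2.4.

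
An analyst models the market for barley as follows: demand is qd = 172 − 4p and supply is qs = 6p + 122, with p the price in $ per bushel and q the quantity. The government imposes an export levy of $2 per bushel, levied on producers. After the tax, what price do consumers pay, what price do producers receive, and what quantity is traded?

Without the tax, 172 − 4p = 6p + 122 gives 10p = 50, so p* = $5 and q* = 152.
With the tax collected from producers, supply shifts: qs = 6(p − 2) + 122.
New equilibrium: consumers pay $6.2, producers receive $4.2, q = 147.2. (Wedge: pb − ps = 2.)

Consumers pay $6.2; producers receive $4.2; quantity = 147.2.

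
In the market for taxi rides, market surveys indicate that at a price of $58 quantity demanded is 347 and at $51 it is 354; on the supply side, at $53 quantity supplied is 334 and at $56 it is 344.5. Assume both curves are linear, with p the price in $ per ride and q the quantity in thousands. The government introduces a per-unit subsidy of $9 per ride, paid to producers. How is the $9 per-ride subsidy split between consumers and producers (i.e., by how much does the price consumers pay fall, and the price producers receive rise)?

Consumers gain $7 per ride; producers gain $2 per ride.

Demand slope: (354 − 347)/(51 − 58) = -1, so qd = 405 − p.
Supply slope: (344.5 − 334)/(56 − 53) = 3.5, so qs = 3.5p + 148.5.
Without the subsidy, 405 − p = 3.5p + 148.5 gives 4.5p = 256.5, so p* = $57 and q* = 348.
With a per-unit subsidy paid to producers, each receives p + 9 per unit sold, so supply becomes qs = 3.5(p + 9) + 148.5.
New equilibrium: consumers pay $50, producers receive $59, q = 355. (Wedge: pb − ps = −9.)
Gain to consumers: $7; to producers: $2. (They sum to $9.)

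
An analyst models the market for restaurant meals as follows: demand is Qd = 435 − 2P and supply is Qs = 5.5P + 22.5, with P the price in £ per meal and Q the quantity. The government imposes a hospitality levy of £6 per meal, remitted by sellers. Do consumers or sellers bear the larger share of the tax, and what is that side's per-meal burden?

Without the tax, 435 − 2P = 5.5P + 22.5 gives 7.5P = 412.5, so P* = £55 and Q* = 325.
With the tax collected from sellers, supply shifts: Qs = 5.5(P − 6) + 22.5.
Solving gives Q = 316.2 with consumers paying £59.4 and sellers receiving £53.4 (the £6 wedge).
Per-meal burden: consumers £4.4, sellers £1.6.
Consumers take the larger share because demand is less price-elastic here (demand slope 2 vs supply slope 5.5).
The less price-elastic side of the market bears the larger share of a per-unit tax.

Consumers bear the larger share: £4.4 per meal.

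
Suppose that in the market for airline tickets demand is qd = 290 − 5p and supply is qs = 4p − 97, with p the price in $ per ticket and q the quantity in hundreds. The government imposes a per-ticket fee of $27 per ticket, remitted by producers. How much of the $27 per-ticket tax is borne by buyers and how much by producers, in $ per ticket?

Buyers bear $12 per ticket; producers bear $15 per ticket.

Without the tax, 290 − 5p = 4p − 97 gives 9p = 387, so p* = $43 and q* = 75.
With the tax collected from producers, supply shifts: qs = 4(p − 27) − 97.
Solving gives q = 15 with buyers paying $55 and producers receiving $28 (the $27 wedge).
Burden on buyers: $12; on producers: $15. (They sum to $27.)
The less price-elastic side of the market bears the larger share of a per-unit tax.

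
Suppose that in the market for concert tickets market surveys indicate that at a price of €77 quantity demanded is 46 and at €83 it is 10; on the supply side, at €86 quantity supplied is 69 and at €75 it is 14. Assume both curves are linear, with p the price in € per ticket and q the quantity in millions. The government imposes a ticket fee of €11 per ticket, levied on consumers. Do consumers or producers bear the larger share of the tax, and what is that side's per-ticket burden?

Demand slope: (10 − 46)/(83 − 77) = -6, so qd = 508 − 6p.
Supply slope: (14 − 69)/(75 − 86) = 5, so qs = 5p − 361.
Before the tax: set 508 − 6p = 5p − 361 → p* = €79, q* = 34.
With the tax collected from consumers, demand (in seller-price terms) shifts: qd = 508 − 6(p + 11).
Solving gives q = 4 with consumers paying €84 and producers receiving €73 (the €11 wedge).
Per-ticket burden: consumers €5, producers €6.
Producers take the larger share because supply is less price-elastic here (demand slope 6 vs supply slope 5).

Producers bear the larger share: €6 per ticket.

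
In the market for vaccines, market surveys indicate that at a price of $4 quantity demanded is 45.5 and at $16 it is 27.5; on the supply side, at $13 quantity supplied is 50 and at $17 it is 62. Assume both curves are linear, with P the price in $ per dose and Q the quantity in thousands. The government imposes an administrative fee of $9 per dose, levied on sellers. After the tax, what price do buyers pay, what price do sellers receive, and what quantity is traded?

Buyers pay $15; sellers receive $6; quantity = 29.

Demand slope: (27.5 − 45.5)/(16 − 4) = -1.5, so Qd = 51.5 − 1.5P.
Supply slope: (62 − 50)/(17 − 13) = 3, so Qs = 3P + 11.
Before the tax: set 51.5 − 1.5P = 3P + 11 → P* = $9, Q* = 38.
With the tax collected from sellers, supply shifts: Qs = 3(P − 9) + 11.
New equilibrium: buyers pay $15, sellers receive $6, Q = 29. (Wedge: Pb − Ps = 9.)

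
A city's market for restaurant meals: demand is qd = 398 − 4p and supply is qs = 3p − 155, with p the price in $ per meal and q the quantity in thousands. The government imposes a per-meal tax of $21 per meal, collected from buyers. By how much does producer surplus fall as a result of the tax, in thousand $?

Without the tax, 398 − 4p = 3p − 155 gives 7p = 553, so p* = $79 and q* = 82.
With the tax collected from buyers, demand (in seller-price terms) shifts: qd = 398 − 4(p + 21).
Solving gives q = 46 with buyers paying $88 and suppliers receiving $67 (the $21 wedge).
ΔPS is the trapezoid between Q = 46 and Q = 82 of height $12: ½ · (82 + 46) · 12 = $768.

Producer surplus falls by $768 thousand.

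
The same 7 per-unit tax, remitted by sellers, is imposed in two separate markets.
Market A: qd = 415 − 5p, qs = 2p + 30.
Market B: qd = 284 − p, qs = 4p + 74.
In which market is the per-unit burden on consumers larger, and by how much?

Market A: pre-tax p* = 55, q* = 140; post-tax q = 130; per-unit burden on consumers = 2.
Market B: pre-tax p* = 42, q* = 242; post-tax q = 236.4; per-unit burden on consumers = 5.6.
Difference: 2 vs 5.6 → market B is larger by 3.6.

Market B, by 3.6.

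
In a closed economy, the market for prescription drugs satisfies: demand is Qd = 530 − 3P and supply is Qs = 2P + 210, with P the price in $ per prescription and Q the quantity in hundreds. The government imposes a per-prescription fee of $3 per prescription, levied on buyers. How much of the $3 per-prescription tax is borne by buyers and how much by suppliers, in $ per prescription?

Without the tax, 530 − 3P = 2P + 210 gives 5P = 320, so P* = $64 and Q* = 338.
With the tax collected from buyers, demand (in seller-price terms) shifts: Qd = 530 − 3(P + 3).
Solving gives Q = 334.4 with buyers paying $65.2 and suppliers receiving $62.2 (the $3 wedge).
Burden on buyers: $1.2; on suppliers: $1.8. (They sum to $3.)

Buyers bear $1.2 per prescription; suppliers bear $1.8 per prescription.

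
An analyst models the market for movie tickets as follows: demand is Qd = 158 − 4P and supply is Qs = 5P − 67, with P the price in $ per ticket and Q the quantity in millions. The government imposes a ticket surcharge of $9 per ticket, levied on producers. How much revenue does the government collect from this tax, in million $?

Before the tax: set 158 − 4P = 5P − 67 → P* = $25, Q* = 58.
With the tax collected from producers, supply shifts: Qs = 5(P − 9) − 67.
New equilibrium: consumers pay $30, producers receive $21, Q = 38. (Wedge: Pb − Ps = 9.)
Revenue = t · Q = 9 · 38 = $342.

Tax revenue = $342 million.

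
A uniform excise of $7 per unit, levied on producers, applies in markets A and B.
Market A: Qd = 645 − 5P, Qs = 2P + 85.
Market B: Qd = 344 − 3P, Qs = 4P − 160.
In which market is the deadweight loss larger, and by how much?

Market A: pre-tax P* = $80, Q* = 245; post-tax Q = 235; deadweight loss = $35.
Market B: pre-tax P* = $72, Q* = 128; post-tax Q = 116; deadweight loss = $42.
Difference: $35 vs $42 → market B is larger by $7.

Market B, by $7.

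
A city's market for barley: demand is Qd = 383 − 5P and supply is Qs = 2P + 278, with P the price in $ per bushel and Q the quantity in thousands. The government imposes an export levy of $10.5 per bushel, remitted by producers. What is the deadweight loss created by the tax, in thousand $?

Deadweight loss = $78.75 thousand.

Before the tax: set 383 − 5P = 2P + 278 → P* = $15, Q* = 308.
With the tax collected from producers, supply shifts: Qs = 2(P − 10.5) + 278.
New equilibrium: consumers pay $18, producers receive $7.5, Q = 293. (Wedge: Pb − Ps = 10.5.)
Quantity falls by |ΔQ| = |308 − 293| = 15.
DWL = ½ · t · |ΔQ| = ½ · 10.5 · 15 = $78.75.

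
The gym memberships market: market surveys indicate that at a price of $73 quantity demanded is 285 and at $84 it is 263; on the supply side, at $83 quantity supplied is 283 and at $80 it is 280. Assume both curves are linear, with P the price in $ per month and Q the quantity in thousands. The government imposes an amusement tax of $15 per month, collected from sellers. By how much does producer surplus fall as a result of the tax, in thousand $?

Demand slope: (263 − 285)/(84 − 73) = -2, so Qd = 431 − 2P.
Supply slope: (280 − 283)/(80 − 83) = 1, so Qs = P + 200.
Before the tax: set 431 − 2P = P + 200 → P* = $77, Q* = 277.
With the tax collected from sellers, supply shifts: Qs = (P − 15) + 200.
Solving gives Q = 267 with buyers paying $82 and sellers receiving $67 (the $15 wedge).
ΔPS is the trapezoid between Q = 267 and Q = 277 of height $10: ½ · (277 + 267) · 10 = $2720.

Producer surplus falls by $2720 thousand.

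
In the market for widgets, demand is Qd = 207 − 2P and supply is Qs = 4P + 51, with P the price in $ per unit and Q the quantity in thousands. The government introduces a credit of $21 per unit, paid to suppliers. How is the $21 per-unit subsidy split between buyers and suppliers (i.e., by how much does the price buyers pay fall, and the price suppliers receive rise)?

Without the subsidy, 207 − 2P = 4P + 51 gives 6P = 156, so P* = $26 and Q* = 155.
With a per-unit subsidy paid to suppliers, each receives P + 21 per unit sold, so supply becomes Qs = 4(P + 21) + 51.
New equilibrium: buyers pay $12, suppliers receive $33, Q = 183. (Wedge: Pb − Ps = −21.)
Gain to buyers: $14; to suppliers: $7. (They sum to $21.)

Buyers gain $14 per unit; suppliers gain $7 per unit.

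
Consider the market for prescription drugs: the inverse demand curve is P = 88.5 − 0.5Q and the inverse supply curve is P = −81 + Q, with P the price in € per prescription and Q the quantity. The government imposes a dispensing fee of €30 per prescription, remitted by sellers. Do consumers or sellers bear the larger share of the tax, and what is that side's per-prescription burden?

Rewrite in direct form: Qd = 177 − 2P and Qs = P + 81.
Without the tax, 177 − 2P = P + 81 gives 3P = 96, so P* = €32 and Q* = 113.
With the tax collected from sellers, supply shifts: Qs = (P − 30) + 81.
Solving gives Q = 93 with consumers paying €42 and sellers receiving €12 (the €30 wedge).
Per-prescription burden: consumers €10, sellers €20.
Sellers take the larger share because supply is less price-elastic here (demand slope 2 vs supply slope 1).

Sellers bear the larger share: €20 per prescription.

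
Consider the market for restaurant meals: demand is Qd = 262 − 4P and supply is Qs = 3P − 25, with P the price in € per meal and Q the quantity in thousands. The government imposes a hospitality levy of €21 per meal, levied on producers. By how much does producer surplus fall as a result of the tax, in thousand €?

Before the tax: set 262 − 4P = 3P − 25 → P* = €41, Q* = 98.
With the tax collected from producers, supply shifts: Qs = 3(P − 21) − 25.
New equilibrium: buyers pay €50, producers receive €29, Q = 62. (Wedge: Pb − Ps = 21.)
ΔPS is the trapezoid between Q = 62 and Q = 98 of height €12: ½ · (98 + 62) · 12 = €960.

Producer surplus falls by €960 thousand.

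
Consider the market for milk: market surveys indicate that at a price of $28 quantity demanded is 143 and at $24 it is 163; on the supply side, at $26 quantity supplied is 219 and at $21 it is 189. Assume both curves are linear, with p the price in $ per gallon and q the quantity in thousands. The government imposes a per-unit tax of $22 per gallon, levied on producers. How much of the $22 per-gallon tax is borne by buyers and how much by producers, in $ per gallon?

Demand slope: (163 − 143)/(24 − 28) = -5, so qd = 283 − 5p.
Supply slope: (189 − 219)/(21 − 26) = 6, so qs = 6p + 63.
Without the tax, 283 − 5p = 6p + 63 gives 11p = 220, so p* = $20 and q* = 183.
With the tax collected from producers, supply shifts: qs = 6(p − 22) + 63.
New equilibrium: buyers pay $32, producers receive $10, q = 123. (Wedge: pb − ps = 22.)
Burden on buyers: $12; on producers: $10. (They sum to $22.)
The less price-elastic side of the market bears the larger share of a per-unit tax.

Buyers bear $12 per gallon; producers bear $10 per gallon.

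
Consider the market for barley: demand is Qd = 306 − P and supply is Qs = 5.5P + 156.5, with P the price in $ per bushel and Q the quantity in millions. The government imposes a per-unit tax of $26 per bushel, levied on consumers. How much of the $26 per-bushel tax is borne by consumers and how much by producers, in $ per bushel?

Without the tax, 306 − P = 5.5P + 156.5 gives 6.5P = 149.5, so P* = $23 and Q* = 283.
With the tax collected from consumers, demand (in seller-price terms) shifts: Qd = 306 − (P + 26).
Solving gives Q = 261 with consumers paying $45 and producers receiving $19 (the $26 wedge).
Burden on consumers: $22; on producers: $4. (They sum to $26.)
The less price-elastic side of the market bears the larger share of a per-unit tax.

Consumers bear $22 per bushel; producers bear $4 per bushel.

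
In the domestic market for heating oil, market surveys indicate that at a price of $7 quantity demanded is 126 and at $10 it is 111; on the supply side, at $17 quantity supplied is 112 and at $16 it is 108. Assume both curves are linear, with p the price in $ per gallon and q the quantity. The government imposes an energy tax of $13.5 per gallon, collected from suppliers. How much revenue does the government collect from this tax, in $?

Tax revenue = $891.

Demand slope: (111 − 126)/(10 − 7) = -5, so qd = 161 − 5p.
Supply slope: (108 − 112)/(16 − 17) = 4, so qs = 4p + 44.
Before the tax: set 161 − 5p = 4p + 44 → p* = $13, q* = 96.
With the tax collected from suppliers, supply shifts: qs = 4(p − 13.5) + 44.
New equilibrium: buyers pay $19, suppliers receive $5.5, q = 66. (Wedge: pb − ps = 13.5.)
Revenue = t · Q = 13.5 · 66 = $891.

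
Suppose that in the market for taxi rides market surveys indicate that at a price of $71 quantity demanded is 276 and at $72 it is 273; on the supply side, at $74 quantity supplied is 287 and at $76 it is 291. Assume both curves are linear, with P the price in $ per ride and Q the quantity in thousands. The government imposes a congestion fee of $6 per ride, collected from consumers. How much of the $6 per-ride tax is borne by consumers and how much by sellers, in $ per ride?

Consumers bear $2.4 per ride; sellers bear $3.6 per ride.

Demand slope: (273 − 276)/(72 − 71) = -3, so Qd = 489 − 3P.
Supply slope: (291 − 287)/(76 − 74) = 2, so Qs = 2P + 139.
Without the tax, 489 − 3P = 2P + 139 gives 5P = 350, so P* = $70 and Q* = 279.
With the tax collected from consumers, demand (in seller-price terms) shifts: Qd = 489 − 3(P + 6).
Solving gives Q = 271.8 with consumers paying $72.4 and sellers receiving $66.4 (the $6 wedge).
Burden on consumers: $2.4; on sellers: $3.6. (They sum to $6.)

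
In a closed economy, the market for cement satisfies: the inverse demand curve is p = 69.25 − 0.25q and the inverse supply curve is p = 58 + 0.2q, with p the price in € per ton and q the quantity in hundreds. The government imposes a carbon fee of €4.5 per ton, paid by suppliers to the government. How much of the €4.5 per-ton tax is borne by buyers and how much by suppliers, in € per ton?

Buyers bear €2.5 per ton; suppliers bear €2 per ton.

Rewrite in direct form: qd = 277 − 4p and qs = 5p − 290.
Before the tax: set 277 − 4p = 5p − 290 → p* = €63, q* = 25.
With the tax collected from suppliers, supply shifts: qs = 5(p − 4.5) − 290.
New equilibrium: buyers pay €65.5, suppliers receive €61, q = 15. (Wedge: pb − ps = 4.5.)
Burden on buyers: €2.5; on suppliers: €2. (They sum to €4.5.)
The less price-elastic side of the market bears the larger share of a per-unit tax.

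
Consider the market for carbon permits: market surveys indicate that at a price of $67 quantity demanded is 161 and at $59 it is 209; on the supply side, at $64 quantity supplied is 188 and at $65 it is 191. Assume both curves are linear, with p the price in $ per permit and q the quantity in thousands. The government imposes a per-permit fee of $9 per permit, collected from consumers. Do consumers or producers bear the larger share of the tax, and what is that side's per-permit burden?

Demand slope: (209 − 161)/(59 − 67) = -6, so qd = 563 − 6p.
Supply slope: (191 − 188)/(65 − 64) = 3, so qs = 3p − 4.
Without the tax, 563 − 6p = 3p − 4 gives 9p = 567, so p* = $63 and q* = 185.
With the tax collected from consumers, demand (in seller-price terms) shifts: qd = 563 − 6(p + 9).
New equilibrium: consumers pay $66, producers receive $57, q = 167. (Wedge: pb − ps = 9.)
Per-permit burden: consumers $3, producers $6.
Producers take the larger share because supply is less price-elastic here (demand slope 6 vs supply slope 3).

Producers bear the larger share: $6 per permit.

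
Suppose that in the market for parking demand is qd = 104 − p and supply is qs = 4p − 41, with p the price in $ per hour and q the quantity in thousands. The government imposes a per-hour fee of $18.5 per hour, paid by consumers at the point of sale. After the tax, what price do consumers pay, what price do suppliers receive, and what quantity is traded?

Consumers pay $43.8; suppliers receive $25.3; quantity = 60.2.

Before the tax: set 104 − p = 4p − 41 → p* = $29, q* = 75.
With the tax collected from consumers, demand (in seller-price terms) shifts: qd = 104 − (p + 18.5).
New equilibrium: consumers pay $43.8, suppliers receive $25.3, q = 60.2. (Wedge: pb − ps = 18.5.)
The less price-elastic side of the market bears the larger share of a per-unit tax.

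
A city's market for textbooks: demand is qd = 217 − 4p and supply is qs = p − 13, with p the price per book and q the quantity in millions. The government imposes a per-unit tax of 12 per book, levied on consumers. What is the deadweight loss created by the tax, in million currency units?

Deadweight loss = 57.6 million.

Before the tax: set 217 − 4p = p − 13 → p* = 46, q* = 33.
With the tax collected from consumers, demand (in seller-price terms) shifts: qd = 217 − 4(p + 12).
New equilibrium: consumers pay 48.4, suppliers receive 36.4, q = 23.4. (Wedge: pb − ps = 12.)
Quantity falls by |ΔQ| = |33 − 23.4| = 9.6.
DWL = ½ · t · |ΔQ| = ½ · 12 · 9.6 = 57.6.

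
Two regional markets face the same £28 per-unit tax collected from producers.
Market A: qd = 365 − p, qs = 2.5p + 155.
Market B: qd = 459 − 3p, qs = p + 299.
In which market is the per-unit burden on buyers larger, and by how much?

Market A, by £13.

Market A: pre-tax p* = £60, q* = 305; post-tax q = 285; per-unit burden on buyers = £20.
Market B: pre-tax p* = £40, q* = 339; post-tax q = 318; per-unit burden on buyers = £7.
Difference: £20 vs £7 → market A is larger by £13.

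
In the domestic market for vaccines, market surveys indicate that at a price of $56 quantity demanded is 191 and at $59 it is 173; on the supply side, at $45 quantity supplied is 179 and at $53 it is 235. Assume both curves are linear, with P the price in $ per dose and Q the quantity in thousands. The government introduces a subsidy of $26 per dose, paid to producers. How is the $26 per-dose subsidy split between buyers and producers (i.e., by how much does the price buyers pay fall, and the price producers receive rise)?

Demand slope: (173 − 191)/(59 − 56) = -6, so Qd = 527 − 6P.
Supply slope: (235 − 179)/(53 − 45) = 7, so Qs = 7P − 136.
Before the subsidy: set 527 − 6P = 7P − 136 → P* = $51, Q* = 221.
With a per-unit subsidy paid to producers, each receives P + 26 per unit sold, so supply becomes Qs = 7(P + 26) − 136.
New equilibrium: buyers pay $37, producers receive $63, Q = 305. (Wedge: Pb − Ps = −26.)
Gain to buyers: $14; to producers: $12. (They sum to $26.)

Buyers gain $14 per dose; producers gain $12 per dose.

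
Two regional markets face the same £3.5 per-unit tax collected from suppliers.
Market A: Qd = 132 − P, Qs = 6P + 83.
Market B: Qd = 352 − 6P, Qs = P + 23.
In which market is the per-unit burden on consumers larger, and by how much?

Market A, by £2.5.

Market A: pre-tax P* = £7, Q* = 125; post-tax Q = 122; per-unit burden on consumers = £3.
Market B: pre-tax P* = £47, Q* = 70; post-tax Q = 67; per-unit burden on consumers = £0.5.
Difference: £3 vs £0.5 → market A is larger by £2.5.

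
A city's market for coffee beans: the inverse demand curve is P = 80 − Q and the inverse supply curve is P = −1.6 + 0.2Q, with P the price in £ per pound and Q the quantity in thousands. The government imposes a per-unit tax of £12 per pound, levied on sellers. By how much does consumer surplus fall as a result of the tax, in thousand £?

Consumer surplus falls by £630 thousand.

Inverting to Q(P) form: Qd = 80 − P; Qs = 5P + 8.
Without the tax, 80 − P = 5P + 8 gives 6P = 72, so P* = £12 and Q* = 68.
With the tax collected from sellers, supply shifts: Qs = 5(P − 12) + 8.
New equilibrium: consumers pay £22, sellers receive £10, Q = 58. (Wedge: Pb − Ps = 12.)
ΔCS is the trapezoid between Q = 58 and Q = 68 of height £10: ½ · (68 + 58) · 10 = £630.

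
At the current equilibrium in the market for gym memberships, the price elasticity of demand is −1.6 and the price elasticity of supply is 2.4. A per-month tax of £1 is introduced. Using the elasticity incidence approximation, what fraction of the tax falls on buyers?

Buyers' share ≈ 0.6.

Incidence ratio: buyers' share ≈ εs / (εs + |εd|) = 2.4 / (2.4 + 1.6) = 0.6.
Supply is the more elastic side, so buyers bear the larger share.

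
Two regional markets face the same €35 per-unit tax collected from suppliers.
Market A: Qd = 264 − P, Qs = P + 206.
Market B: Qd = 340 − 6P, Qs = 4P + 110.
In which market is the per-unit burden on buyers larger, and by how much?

Market A: pre-tax P* = €29, Q* = 235; post-tax Q = 217.5; per-unit burden on buyers = €17.5.
Market B: pre-tax P* = €23, Q* = 202; post-tax Q = 118; per-unit burden on buyers = €14.
Difference: €17.5 vs €14 → market A is larger by €3.5.

Market A, by €3.5.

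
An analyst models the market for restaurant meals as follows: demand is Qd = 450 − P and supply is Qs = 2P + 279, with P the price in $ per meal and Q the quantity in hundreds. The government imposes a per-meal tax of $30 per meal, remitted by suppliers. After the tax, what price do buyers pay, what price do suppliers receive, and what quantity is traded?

Before the tax: set 450 − P = 2P + 279 → P* = $57, Q* = 393.
With the tax collected from suppliers, supply shifts: Qs = 2(P − 30) + 279.
New equilibrium: buyers pay $77, suppliers receive $47, Q = 373. (Wedge: Pb − Ps = 30.)
The less price-elastic side of the market bears the larger share of a per-unit tax.

Buyers pay $77; suppliers receive $47; quantity = 373.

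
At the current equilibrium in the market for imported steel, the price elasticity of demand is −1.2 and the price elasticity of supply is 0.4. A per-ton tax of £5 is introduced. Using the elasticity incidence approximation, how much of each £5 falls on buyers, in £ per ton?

Buyers bear ≈ £1.25 per ton.

Incidence ratio: buyers' share ≈ εs / (εs + |εd|) = 0.4 / (0.4 + 1.2) = 0.25.
So buyers bear ≈ 0.25 × £5 = £1.25; producers bear £3.75.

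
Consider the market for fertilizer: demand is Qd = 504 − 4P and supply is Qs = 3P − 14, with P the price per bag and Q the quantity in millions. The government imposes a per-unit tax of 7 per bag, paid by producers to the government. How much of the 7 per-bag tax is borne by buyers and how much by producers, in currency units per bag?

Without the tax, 504 − 4P = 3P − 14 gives 7P = 518, so P* = 74 and Q* = 208.
With the tax collected from producers, supply shifts: Qs = 3(P − 7) − 14.
Solving gives Q = 196 with buyers paying 77 and producers receiving 70 (the 7 wedge).
Burden on buyers: 3; on producers: 4. (They sum to 7.)
The less price-elastic side of the market bears the larger share of a per-unit tax.

Buyers bear 3 per bag; producers bear 4 per bag.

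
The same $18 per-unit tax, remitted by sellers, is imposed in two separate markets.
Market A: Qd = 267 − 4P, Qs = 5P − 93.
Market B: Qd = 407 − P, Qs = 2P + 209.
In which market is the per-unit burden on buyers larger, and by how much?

Market B, by $2.

Market A: pre-tax P* = $40, Q* = 107; post-tax Q = 67; per-unit burden on buyers = $10.
Market B: pre-tax P* = $66, Q* = 341; post-tax Q = 329; per-unit burden on buyers = $12.
Difference: $10 vs $12 → market B is larger by $2.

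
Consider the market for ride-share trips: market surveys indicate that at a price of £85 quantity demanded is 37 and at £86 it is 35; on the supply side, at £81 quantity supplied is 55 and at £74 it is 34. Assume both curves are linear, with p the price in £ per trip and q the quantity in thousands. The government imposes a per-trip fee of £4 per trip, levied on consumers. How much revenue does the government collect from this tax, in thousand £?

Demand slope: (35 − 37)/(86 − 85) = -2, so qd = 207 − 2p.
Supply slope: (34 − 55)/(74 − 81) = 3, so qs = 3p − 188.
Before the tax: set 207 − 2p = 3p − 188 → p* = £79, q* = 49.
With the tax collected from consumers, demand (in seller-price terms) shifts: qd = 207 − 2(p + 4).
Solving gives q = 44.2 with consumers paying £81.4 and suppliers receiving £77.4 (the £4 wedge).
Revenue = t · Q = 4 · 44.2 = £176.8.

Tax revenue = £176.8 thousand.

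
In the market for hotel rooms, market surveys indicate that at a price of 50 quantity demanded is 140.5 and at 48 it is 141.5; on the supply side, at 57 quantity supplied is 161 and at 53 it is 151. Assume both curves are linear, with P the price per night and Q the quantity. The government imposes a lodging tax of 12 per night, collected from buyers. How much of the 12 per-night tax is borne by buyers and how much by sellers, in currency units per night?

Buyers bear 10 per night; sellers bear 2 per night.

Demand slope: (141.5 − 140.5)/(48 − 50) = -0.5, so Qd = 165.5 − 0.5P.
Supply slope: (151 − 161)/(53 − 57) = 2.5, so Qs = 2.5P + 18.5.
Without the tax, 165.5 − 0.5P = 2.5P + 18.5 gives 3P = 147, so P* = 49 and Q* = 141.
With the tax collected from buyers, demand (in seller-price terms) shifts: Qd = 165.5 − 0.5(P + 12).
Solving gives Q = 136 with buyers paying 59 and sellers receiving 47 (the 12 wedge).
Burden on buyers: 10; on sellers: 2. (They sum to 12.)
The less price-elastic side of the market bears the larger share of a per-unit tax.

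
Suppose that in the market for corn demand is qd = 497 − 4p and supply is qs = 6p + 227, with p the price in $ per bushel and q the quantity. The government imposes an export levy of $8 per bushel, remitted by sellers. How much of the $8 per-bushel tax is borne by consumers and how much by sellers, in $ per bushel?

Consumers bear $4.8 per bushel; sellers bear $3.2 per bushel.

Without the tax, 497 − 4p = 6p + 227 gives 10p = 270, so p* = $27 and q* = 389.
With the tax collected from sellers, supply shifts: qs = 6(p − 8) + 227.
New equilibrium: consumers pay $31.8, sellers receive $23.8, q = 369.8. (Wedge: pb − ps = 8.)
Burden on consumers: $4.8; on sellers: $3.2. (They sum to $8.)
The less price-elastic side of the market bears the larger share of a per-unit tax.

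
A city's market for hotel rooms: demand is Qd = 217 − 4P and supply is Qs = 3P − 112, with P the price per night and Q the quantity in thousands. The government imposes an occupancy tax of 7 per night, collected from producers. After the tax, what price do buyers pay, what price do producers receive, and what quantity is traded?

Without the tax, 217 − 4P = 3P − 112 gives 7P = 329, so P* = 47 and Q* = 29.
With the tax collected from producers, supply shifts: Qs = 3(P − 7) − 112.
Solving gives Q = 17 with buyers paying 50 and producers receiving 43 (the 7 wedge).

Buyers pay 50; producers receive 43; quantity = 17.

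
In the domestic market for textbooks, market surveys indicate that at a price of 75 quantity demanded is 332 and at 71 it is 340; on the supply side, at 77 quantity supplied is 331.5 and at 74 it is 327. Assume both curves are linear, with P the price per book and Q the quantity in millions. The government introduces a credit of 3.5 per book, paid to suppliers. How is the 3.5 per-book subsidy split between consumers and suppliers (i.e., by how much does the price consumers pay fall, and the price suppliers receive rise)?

Consumers gain 1.5 per book; suppliers gain 2 per book.

Demand slope: (340 − 332)/(71 − 75) = -2, so Qd = 482 − 2P.
Supply slope: (327 − 331.5)/(74 − 77) = 1.5, so Qs = 1.5P + 216.
Before the subsidy: set 482 − 2P = 1.5P + 216 → P* = 76, Q* = 330.
With a per-unit subsidy paid to suppliers, each receives P + 3.5 per unit sold, so supply becomes Qs = 1.5(P + 3.5) + 216.
New equilibrium: consumers pay 74.5, suppliers receive 78, Q = 333. (Wedge: Pb − Ps = −3.5.)
Gain to consumers: 1.5; to suppliers: 2. (They sum to 3.5.)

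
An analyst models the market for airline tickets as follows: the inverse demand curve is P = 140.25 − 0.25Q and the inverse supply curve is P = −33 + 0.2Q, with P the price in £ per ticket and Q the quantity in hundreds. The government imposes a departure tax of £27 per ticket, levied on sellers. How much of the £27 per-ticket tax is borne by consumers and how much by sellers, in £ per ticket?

Consumers bear £15 per ticket; sellers bear £12 per ticket.

Rewrite in direct form: Qd = 561 − 4P and Qs = 5P + 165.
Before the tax: set 561 − 4P = 5P + 165 → P* = £44, Q* = 385.
With the tax collected from sellers, supply shifts: Qs = 5(P − 27) + 165.
New equilibrium: consumers pay £59, sellers receive £32, Q = 325. (Wedge: Pb − Ps = 27.)
Burden on consumers: £15; on sellers: £12. (They sum to £27.)
The less price-elastic side of the market bears the larger share of a per-unit tax.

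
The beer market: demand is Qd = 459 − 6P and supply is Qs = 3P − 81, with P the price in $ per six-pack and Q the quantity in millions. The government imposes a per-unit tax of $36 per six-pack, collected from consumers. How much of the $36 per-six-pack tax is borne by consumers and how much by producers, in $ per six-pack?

Consumers bear $12 per six-pack; producers bear $24 per six-pack.

Before the tax: set 459 − 6P = 3P − 81 → P* = $60, Q* = 99.
With the tax collected from consumers, demand (in seller-price terms) shifts: Qd = 459 − 6(P + 36).
New equilibrium: consumers pay $72, producers receive $36, Q = 27. (Wedge: Pb − Ps = 36.)
Burden on consumers: $12; on producers: $24. (They sum to $36.)
The less price-elastic side of the market bears the larger share of a per-unit tax.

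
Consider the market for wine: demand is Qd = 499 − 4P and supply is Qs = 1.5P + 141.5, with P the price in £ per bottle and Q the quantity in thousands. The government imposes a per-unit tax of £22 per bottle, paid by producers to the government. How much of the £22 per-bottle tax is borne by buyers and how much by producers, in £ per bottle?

Buyers bear £6 per bottle; producers bear £16 per bottle.

Without the tax, 499 − 4P = 1.5P + 141.5 gives 5.5P = 357.5, so P* = £65 and Q* = 239.
With the tax collected from producers, supply shifts: Qs = 1.5(P − 22) + 141.5.
New equilibrium: buyers pay £71, producers receive £49, Q = 215. (Wedge: Pb − Ps = 22.)
Burden on buyers: £6; on producers: £16. (They sum to £22.)
The less price-elastic side of the market bears the larger share of a per-unit tax.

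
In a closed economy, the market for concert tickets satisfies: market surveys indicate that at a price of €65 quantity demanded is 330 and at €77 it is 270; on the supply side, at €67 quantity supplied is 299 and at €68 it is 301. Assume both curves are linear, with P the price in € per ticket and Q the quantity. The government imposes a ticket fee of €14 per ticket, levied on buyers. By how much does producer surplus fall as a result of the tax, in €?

Producer surplus falls by €2950.

Demand slope: (270 − 330)/(77 − 65) = -5, so Qd = 655 − 5P.
Supply slope: (301 − 299)/(68 − 67) = 2, so Qs = 2P + 165.
Before the tax: set 655 − 5P = 2P + 165 → P* = €70, Q* = 305.
With the tax collected from buyers, demand (in seller-price terms) shifts: Qd = 655 − 5(P + 14).
New equilibrium: buyers pay €74, producers receive €60, Q = 285. (Wedge: Pb − Ps = 14.)
ΔPS is the trapezoid between Q = 285 and Q = 305 of height €10: ½ · (305 + 285) · 10 = €2950.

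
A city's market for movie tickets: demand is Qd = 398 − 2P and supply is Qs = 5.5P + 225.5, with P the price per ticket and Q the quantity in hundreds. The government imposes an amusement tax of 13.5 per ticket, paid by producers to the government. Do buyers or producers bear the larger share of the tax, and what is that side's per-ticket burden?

Buyers bear the larger share: 9.9 per ticket.

Without the tax, 398 − 2P = 5.5P + 225.5 gives 7.5P = 172.5, so P* = 23 and Q* = 352.
With the tax collected from producers, supply shifts: Qs = 5.5(P − 13.5) + 225.5.
New equilibrium: buyers pay 32.9, producers receive 19.4, Q = 332.2. (Wedge: Pb − Ps = 13.5.)
Per-ticket burden: buyers 9.9, producers 3.6.
Buyers take the larger share because demand is less price-elastic here (demand slope 2 vs supply slope 5.5).
The less price-elastic side of the market bears the larger share of a per-unit tax.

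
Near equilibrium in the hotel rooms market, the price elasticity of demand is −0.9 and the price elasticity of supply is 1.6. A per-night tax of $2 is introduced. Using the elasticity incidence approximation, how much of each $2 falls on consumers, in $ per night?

Incidence ratio: consumers' share ≈ εs / (εs + |εd|) = 1.6 / (1.6 + 0.9) = 0.64.
So consumers bear ≈ 0.64 × $2 = $1.28; sellers bear $0.72.

Consumers bear ≈ $1.28 per night.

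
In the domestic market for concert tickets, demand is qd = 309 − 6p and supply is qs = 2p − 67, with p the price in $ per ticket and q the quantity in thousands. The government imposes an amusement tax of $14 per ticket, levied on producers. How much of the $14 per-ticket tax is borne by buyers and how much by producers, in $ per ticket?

Buyers bear $3.5 per ticket; producers bear $10.5 per ticket.

Without the tax, 309 − 6p = 2p − 67 gives 8p = 376, so p* = $47 and q* = 27.
With the tax collected from producers, supply shifts: qs = 2(p − 14) − 67.
Solving gives q = 6 with buyers paying $50.5 and producers receiving $36.5 (the $14 wedge).
Burden on buyers: $3.5; on producers: $10.5. (They sum to $14.)
The less price-elastic side of the market bears the larger share of a per-unit tax.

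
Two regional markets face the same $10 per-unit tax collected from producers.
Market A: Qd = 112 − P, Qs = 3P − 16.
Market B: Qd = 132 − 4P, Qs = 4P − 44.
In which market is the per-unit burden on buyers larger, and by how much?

Market A, by $2.5.

Market A: pre-tax P* = $32, Q* = 80; post-tax Q = 72.5; per-unit burden on buyers = $7.5.
Market B: pre-tax P* = $22, Q* = 44; post-tax Q = 24; per-unit burden on buyers = $5.
Difference: $7.5 vs $5 → market A is larger by $2.5.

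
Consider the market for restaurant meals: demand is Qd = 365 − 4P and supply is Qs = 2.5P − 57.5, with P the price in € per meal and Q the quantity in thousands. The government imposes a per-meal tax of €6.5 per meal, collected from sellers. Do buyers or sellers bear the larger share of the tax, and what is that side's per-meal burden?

Without the tax, 365 − 4P = 2.5P − 57.5 gives 6.5P = 422.5, so P* = €65 and Q* = 105.
With the tax collected from sellers, supply shifts: Qs = 2.5(P − 6.5) − 57.5.
New equilibrium: buyers pay €67.5, sellers receive €61, Q = 95. (Wedge: Pb − Ps = 6.5.)
Per-meal burden: buyers €2.5, sellers €4.
Sellers take the larger share because supply is less price-elastic here (demand slope 4 vs supply slope 2.5).
The less price-elastic side of the market bears the larger share of a per-unit tax.

Sellers bear the larger share: €4 per meal.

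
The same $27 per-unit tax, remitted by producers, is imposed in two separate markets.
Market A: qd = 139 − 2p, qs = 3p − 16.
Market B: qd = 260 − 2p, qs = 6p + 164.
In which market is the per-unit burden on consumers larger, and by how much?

Market B, by $4.05.

Market A: pre-tax p* = $31, q* = 77; post-tax q = 44.6; per-unit burden on consumers = $16.2.
Market B: pre-tax p* = $12, q* = 236; post-tax q = 195.5; per-unit burden on consumers = $20.25.
Difference: $16.2 vs $20.25 → market B is larger by $4.05.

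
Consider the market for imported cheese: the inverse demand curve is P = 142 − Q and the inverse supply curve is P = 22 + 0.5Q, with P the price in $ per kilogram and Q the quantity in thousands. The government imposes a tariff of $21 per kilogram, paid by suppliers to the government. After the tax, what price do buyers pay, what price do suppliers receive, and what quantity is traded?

Rewrite in direct form: Qd = 142 − P and Qs = 2P − 44.
Before the tax: set 142 − P = 2P − 44 → P* = $62, Q* = 80.
With the tax collected from suppliers, supply shifts: Qs = 2(P − 21) − 44.
New equilibrium: buyers pay $76, suppliers receive $55, Q = 66. (Wedge: Pb − Ps = 21.)
The less price-elastic side of the market bears the larger share of a per-unit tax.

Buyers pay $76; suppliers receive $55; quantity = 66.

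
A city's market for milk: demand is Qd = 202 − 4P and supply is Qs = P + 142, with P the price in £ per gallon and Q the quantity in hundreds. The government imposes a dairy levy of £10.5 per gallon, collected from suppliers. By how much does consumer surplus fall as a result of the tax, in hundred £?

Consumer surplus falls by £314.58 hundred.

Before the tax: set 202 − 4P = P + 142 → P* = £12, Q* = 154.
With the tax collected from suppliers, supply shifts: Qs = (P − 10.5) + 142.
New equilibrium: consumers pay £14.1, suppliers receive £3.6, Q = 145.6. (Wedge: Pb − Ps = 10.5.)
ΔCS is the trapezoid between Q = 145.6 and Q = 154 of height £2.1: ½ · (154 + 145.6) · 2.1 = £314.58.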